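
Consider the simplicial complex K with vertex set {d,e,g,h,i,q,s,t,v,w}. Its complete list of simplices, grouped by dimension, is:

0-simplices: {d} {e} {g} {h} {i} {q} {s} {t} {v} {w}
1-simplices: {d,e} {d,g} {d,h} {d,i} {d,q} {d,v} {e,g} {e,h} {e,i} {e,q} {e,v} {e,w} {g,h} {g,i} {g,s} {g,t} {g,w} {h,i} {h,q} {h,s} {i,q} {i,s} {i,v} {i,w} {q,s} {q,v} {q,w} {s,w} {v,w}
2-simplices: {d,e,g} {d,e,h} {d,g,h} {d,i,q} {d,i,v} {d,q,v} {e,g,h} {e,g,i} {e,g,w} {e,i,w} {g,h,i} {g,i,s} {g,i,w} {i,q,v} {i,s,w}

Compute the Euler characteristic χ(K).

n_0=10 n_1=29 n_2=15
χ=+10−29+15=-4

χ(K)=-4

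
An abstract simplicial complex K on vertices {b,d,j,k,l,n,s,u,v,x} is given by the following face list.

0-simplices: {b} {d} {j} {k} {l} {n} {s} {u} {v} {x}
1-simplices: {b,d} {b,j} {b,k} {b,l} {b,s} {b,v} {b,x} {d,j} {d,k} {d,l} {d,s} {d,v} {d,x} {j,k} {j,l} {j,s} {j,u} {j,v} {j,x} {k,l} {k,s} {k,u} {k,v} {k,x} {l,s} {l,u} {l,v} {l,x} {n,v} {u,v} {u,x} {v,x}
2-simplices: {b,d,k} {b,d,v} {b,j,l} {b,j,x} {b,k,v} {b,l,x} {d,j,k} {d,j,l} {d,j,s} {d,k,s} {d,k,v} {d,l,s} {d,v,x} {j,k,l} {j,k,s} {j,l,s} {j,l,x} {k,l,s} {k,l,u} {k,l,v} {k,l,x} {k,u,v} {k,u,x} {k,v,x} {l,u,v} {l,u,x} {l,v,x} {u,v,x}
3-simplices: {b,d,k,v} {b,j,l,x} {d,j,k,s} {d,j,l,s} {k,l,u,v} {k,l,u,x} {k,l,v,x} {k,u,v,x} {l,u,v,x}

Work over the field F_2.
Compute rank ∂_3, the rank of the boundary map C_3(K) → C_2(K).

rank∂_3=8

n_0=10 n_1=32 n_2=28 n_3=9  [Z2]
∂1: piv[bd,bj,bk,bl,bs,bv,bx,ju,nv] rk=9  ker:dj,dk,dl,ds,dv,dx,jk,jl,js,jv,jx,kl,ks,ku,kv,kx,ls,lu,lv,lx,uv,ux,vx
∂2: piv[bdk,bdv,bjl,bjx,bkv,blx,djk,djl,djs,dks,dls,dvx,jkl,klu,klv,klx,kuv,kux,kvx] rk=19  ker:dkv,jks,jls,jlx,kls,luv,lux,lvx,uvx
∂3: piv[bdkv,bjlx,djks,djls,kluv,klux,klvx,kuvx] rk=8  ker:luvx
rk∂_3=8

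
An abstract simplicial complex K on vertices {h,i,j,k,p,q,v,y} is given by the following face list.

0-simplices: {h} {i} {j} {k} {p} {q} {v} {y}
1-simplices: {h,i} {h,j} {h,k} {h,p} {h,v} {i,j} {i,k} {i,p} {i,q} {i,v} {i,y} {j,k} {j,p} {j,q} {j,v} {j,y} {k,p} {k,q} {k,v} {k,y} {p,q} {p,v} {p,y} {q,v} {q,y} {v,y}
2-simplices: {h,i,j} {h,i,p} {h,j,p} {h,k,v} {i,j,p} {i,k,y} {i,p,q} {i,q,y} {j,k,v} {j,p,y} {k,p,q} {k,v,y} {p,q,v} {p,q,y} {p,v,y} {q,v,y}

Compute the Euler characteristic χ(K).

χ(K)=-2

n_0=8 n_1=26 n_2=16
χ=+8−26+16=-2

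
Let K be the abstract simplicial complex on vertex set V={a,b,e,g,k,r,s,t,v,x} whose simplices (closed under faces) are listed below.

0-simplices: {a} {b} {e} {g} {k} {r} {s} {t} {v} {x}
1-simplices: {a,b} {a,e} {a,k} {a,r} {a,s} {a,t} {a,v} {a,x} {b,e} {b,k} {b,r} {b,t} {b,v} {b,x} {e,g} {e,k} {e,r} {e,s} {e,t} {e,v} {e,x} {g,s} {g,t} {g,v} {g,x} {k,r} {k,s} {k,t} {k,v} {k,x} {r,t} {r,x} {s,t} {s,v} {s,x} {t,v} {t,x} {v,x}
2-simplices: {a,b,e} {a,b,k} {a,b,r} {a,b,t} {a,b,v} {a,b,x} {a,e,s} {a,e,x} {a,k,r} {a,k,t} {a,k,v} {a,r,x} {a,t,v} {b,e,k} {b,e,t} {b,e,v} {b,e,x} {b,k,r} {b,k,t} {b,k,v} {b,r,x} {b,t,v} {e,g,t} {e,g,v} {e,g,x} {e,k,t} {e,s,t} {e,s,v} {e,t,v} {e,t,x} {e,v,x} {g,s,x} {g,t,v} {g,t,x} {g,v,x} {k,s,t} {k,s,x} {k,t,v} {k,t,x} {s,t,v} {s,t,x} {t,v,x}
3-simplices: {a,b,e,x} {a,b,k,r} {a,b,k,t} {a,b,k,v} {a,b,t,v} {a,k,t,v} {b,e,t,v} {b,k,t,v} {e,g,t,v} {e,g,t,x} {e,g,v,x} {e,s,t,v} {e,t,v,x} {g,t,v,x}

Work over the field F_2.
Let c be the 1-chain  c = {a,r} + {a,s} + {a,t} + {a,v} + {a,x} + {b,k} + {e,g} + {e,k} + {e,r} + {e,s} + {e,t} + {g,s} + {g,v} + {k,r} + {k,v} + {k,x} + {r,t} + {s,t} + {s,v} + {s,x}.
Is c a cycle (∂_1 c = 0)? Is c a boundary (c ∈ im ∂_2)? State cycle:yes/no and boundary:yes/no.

cycle:no boundary:no

n_0=10 n_1=38 n_2=42 n_3=14  [Z2]
∂1: piv[ab,ae,ak,ar,as,at,av,ax,eg] rk=9  ker:be,bk,br,bt,bv,bx,ek,er,es,et,ev,ex,gs,gt,gv,gx,kr,ks,kt,kv,kx,rt,rx,st,sv,sx,tv,tx,vx
∂2: piv[abe,abk,abr,abt,abv,abx,aes,aex,akr,akt,akv,arx,atv,bek,bet,bev,egt,egv,egx,est,esv,etx,evx,gsx,kst,ksx,ktx] rk=27  ker:bex,bkr,bkt,bkv,brx,btv,ekt,etv,gtv,gtx,gvx,ktv,stv,stx,tvx
∂3: piv[abex,abkr,abkt,abkv,abtv,aktv,betv,egtv,egtx,egvx,estv,etvx] rk=12  ker:bktv,gtvx
∂1c = {a} + {b} + {e} + {g} + {k} + {x}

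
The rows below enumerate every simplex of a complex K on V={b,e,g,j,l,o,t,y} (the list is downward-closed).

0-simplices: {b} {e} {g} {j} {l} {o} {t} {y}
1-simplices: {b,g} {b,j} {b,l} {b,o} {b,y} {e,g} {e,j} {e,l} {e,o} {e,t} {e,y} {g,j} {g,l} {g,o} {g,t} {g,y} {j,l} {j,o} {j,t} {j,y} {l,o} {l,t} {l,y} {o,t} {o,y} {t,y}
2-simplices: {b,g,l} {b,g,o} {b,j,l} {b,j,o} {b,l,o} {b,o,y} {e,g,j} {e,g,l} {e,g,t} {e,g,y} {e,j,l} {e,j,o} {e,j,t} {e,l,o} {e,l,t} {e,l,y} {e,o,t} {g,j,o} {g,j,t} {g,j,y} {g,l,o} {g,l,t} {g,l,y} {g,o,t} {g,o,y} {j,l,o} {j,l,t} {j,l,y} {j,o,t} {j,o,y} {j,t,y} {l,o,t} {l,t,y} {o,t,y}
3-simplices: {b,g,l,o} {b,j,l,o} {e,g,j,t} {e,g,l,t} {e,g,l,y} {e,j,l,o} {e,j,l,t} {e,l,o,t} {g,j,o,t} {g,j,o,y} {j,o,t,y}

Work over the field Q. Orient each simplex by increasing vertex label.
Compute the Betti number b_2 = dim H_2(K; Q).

n_0=8 n_1=26 n_2=34 n_3=11  [Q]
∂1: piv[bg,bj,bl,bo,by,eg,et] rk=7  ker:ej,el,eo,ey,gj,gl,go,gt,gy,jl,jo,jt,jy,lo,lt,ly,ot,oy,ty
∂2: piv[bgl,bgo,bjl,bjo,blo,boy,egj,egl,egt,egy,ejl,ejo,ejt,elt,ely,eot,gjy,goy,jty] rk=19  ker:elo,gjo,gjt,glo,glt,gly,got,jlo,jlt,jly,jot,joy,lot,lty,oty
∂3: piv[bglo,bjlo,egjt,eglt,egly,ejlo,ejlt,elot,gjot,gjoy,joty] rk=11
b_2=(34−19)−11=4

b_2=4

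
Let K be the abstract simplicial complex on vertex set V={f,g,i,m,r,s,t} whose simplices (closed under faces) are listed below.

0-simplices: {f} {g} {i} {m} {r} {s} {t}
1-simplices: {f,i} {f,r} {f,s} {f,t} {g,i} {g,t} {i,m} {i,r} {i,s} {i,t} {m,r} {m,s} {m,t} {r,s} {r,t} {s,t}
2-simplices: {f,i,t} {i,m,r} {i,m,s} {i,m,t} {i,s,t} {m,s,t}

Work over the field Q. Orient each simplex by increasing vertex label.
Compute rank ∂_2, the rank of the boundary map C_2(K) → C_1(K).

n_0=7 n_1=16 n_2=6  [Q]
∂1: piv[fi,fr,fs,ft,gi,im] rk=6  ker:gt,ir,is,it,mr,ms,mt,rs,rt,st
∂2: piv[fit,imr,ims,imt,ist] rk=5  ker:mst
rk∂_2=5

rank∂_2=5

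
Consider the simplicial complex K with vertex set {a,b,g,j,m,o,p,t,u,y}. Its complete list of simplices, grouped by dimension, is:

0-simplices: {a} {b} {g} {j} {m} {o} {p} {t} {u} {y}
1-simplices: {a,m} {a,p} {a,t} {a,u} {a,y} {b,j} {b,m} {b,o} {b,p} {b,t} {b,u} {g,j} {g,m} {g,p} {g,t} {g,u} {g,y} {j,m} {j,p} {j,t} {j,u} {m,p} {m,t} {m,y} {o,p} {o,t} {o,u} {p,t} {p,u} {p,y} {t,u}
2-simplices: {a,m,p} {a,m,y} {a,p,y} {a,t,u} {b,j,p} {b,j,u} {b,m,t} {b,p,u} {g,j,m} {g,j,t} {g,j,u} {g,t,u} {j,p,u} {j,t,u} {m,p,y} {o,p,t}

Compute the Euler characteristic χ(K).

n_0=10 n_1=31 n_2=16
χ=+10−31+16=-5

χ(K)=-5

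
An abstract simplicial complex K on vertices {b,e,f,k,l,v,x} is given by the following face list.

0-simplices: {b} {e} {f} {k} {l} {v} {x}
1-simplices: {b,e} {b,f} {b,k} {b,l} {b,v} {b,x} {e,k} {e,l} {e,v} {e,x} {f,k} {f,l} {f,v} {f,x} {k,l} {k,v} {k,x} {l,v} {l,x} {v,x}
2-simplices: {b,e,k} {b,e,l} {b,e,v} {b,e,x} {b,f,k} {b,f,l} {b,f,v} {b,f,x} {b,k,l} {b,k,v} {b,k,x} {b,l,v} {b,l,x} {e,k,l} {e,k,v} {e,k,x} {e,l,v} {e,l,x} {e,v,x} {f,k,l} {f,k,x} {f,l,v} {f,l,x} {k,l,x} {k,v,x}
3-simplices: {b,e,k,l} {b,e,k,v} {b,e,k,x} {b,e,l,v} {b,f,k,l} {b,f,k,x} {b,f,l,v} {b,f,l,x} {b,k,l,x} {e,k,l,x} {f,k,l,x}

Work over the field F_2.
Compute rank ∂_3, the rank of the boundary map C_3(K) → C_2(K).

n_0=7 n_1=20 n_2=25 n_3=11  [Z2]
∂1: piv[be,bf,bk,bl,bv,bx] rk=6  ker:ek,el,ev,ex,fk,fl,fv,fx,kl,kv,kx,lv,lx,vx
∂2: piv[bek,bel,bev,bex,bfk,bfl,bfv,bfx,bkl,bkv,bkx,blv,blx,evx] rk=14  ker:ekl,ekv,ekx,elv,elx,fkl,fkx,flv,flx,klx,kvx
∂3: piv[bekl,bekv,bekx,belv,bfkl,bfkx,bflv,bflx,bklx,eklx] rk=10  ker:fklx
rk∂_3=10

rank∂_3=10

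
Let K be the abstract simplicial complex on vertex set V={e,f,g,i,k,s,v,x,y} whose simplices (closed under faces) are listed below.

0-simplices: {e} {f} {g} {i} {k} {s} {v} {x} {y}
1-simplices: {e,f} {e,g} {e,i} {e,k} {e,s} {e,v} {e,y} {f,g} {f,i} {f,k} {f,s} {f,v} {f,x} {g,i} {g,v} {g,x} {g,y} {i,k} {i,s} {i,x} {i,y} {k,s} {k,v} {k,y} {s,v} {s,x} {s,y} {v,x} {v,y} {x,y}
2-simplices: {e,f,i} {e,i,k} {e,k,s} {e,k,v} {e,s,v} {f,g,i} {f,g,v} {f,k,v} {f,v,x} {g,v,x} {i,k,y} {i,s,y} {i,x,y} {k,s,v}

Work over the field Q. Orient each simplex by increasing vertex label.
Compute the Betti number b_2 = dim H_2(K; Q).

b_2=1

n_0=9 n_1=30 n_2=14  [Q]
∂1: piv[ef,eg,ei,ek,es,ev,ey,fx] rk=8  ker:fg,fi,fk,fs,fv,gi,gv,gx,gy,ik,is,ix,iy,ks,kv,ky,sv,sx,sy,vx,vy,xy
∂2: piv[efi,eik,eks,ekv,esv,fgi,fgv,fkv,fvx,gvx,iky,isy,ixy] rk=13  ker:ksv
b_2=(14−13)−0=1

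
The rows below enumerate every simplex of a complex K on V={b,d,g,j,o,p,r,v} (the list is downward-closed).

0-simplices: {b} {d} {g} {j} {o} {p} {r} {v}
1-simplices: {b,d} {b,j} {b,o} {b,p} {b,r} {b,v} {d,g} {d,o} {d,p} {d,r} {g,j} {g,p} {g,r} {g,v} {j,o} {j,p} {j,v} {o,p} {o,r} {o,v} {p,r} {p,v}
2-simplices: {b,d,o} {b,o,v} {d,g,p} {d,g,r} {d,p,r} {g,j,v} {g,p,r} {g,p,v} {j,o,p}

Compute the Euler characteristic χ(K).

χ(K)=-5

n_0=8 n_1=22 n_2=9
χ=+8−22+9=-5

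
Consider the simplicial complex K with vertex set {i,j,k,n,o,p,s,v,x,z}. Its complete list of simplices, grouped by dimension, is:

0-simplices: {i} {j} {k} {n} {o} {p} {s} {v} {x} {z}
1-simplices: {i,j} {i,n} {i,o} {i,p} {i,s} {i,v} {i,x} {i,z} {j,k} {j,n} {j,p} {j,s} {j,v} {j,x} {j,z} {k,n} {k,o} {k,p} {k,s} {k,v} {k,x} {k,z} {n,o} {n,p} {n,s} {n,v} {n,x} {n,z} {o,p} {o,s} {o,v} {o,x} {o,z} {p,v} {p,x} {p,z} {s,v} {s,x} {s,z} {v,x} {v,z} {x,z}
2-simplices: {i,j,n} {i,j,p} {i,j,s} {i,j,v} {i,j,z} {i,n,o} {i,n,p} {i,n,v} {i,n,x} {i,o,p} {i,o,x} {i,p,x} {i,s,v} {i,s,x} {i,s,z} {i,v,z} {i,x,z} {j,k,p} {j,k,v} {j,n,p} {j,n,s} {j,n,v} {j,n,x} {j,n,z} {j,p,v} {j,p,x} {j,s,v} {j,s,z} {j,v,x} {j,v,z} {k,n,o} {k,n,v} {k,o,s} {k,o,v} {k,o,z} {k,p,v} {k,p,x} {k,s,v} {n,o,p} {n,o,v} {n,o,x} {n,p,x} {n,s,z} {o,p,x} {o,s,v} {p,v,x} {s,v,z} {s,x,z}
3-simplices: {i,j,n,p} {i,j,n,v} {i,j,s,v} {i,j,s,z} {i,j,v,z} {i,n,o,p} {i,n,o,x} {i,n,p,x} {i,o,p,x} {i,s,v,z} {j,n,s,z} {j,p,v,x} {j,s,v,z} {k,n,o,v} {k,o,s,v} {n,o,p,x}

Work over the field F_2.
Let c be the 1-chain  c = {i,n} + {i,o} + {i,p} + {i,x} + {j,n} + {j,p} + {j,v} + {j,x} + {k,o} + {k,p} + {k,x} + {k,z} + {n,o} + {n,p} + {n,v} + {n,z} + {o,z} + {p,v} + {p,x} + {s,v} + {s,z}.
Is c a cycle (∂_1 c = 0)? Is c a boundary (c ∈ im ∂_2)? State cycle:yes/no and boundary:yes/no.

n_0=10 n_1=42 n_2=48 n_3=16  [Z2]
∂1: piv[ij,in,io,ip,is,iv,ix,iz,jk] rk=9  ker:jn,jp,js,jv,jx,jz,kn,ko,kp,ks,kv,kx,kz,no,np,ns,nv,nx,nz,op,os,ov,ox,oz,pv,px,pz,sv,sx,sz,vx,vz,xz
∂2: piv[ijn,ijp,ijs,ijv,ijz,ino,inp,inv,inx,iop,iox,ipx,isv,isx,isz,ivz,ixz,jkp,jkv,jns,jnx,jnz,jpv,jvx,kno,knv,kos,kov,koz,kpx,ksv] rk=31  ker:jnp,jnv,jpx,jsv,jsz,jvz,kpv,nop,nov,nox,npx,nsz,opx,osv,pvx,svz,sxz
∂3: piv[ijnp,ijnv,ijsv,ijsz,ijvz,inop,inox,inpx,iopx,isvz,jnsz,jpvx,knov,kosv] rk=14  ker:jsvz,nopx
∂1c = 0
c vs im∂2: reduces to 0 ⇒ boundary

cycle:yes boundary:yes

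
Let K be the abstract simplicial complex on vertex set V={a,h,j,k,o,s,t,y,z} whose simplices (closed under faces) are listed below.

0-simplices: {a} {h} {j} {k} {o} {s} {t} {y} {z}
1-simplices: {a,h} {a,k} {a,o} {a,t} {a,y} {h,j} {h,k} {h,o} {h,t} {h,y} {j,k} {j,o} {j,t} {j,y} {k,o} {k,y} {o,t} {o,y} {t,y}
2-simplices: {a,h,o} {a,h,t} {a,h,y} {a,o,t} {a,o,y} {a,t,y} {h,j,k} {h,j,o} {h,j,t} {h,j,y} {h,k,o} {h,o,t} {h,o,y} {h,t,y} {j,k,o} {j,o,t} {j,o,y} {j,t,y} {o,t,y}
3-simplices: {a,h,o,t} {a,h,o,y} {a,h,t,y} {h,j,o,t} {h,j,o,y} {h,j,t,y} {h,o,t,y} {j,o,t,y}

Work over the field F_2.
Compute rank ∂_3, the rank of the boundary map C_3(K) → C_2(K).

n_0=9 n_1=19 n_2=19 n_3=8  [Z2]
∂1: piv[ah,ak,ao,at,ay,hj] rk=6  ker:hk,ho,ht,hy,jk,jo,jt,jy,ko,ky,ot,oy,ty
∂2: piv[aho,aht,ahy,aot,aoy,aty,hjk,hjo,hjt,hjy,hko] rk=11  ker:hot,hoy,hty,jko,jot,joy,jty,oty
∂3: piv[ahot,ahoy,ahty,hjot,hjoy,hjty,hoty] rk=7  ker:joty
rk∂_3=7

rank∂_3=7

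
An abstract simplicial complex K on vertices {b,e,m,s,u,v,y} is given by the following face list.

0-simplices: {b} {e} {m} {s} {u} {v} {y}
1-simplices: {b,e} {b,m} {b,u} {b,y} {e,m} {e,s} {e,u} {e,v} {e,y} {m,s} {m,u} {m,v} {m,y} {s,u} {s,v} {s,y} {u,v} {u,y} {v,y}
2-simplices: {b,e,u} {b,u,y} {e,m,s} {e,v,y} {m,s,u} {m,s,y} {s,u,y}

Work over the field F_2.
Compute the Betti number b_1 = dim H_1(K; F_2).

n_0=7 n_1=19 n_2=7  [Z2]
∂1: piv[be,bm,bu,by,es,ev] rk=6  ker:em,eu,ey,ms,mu,mv,my,su,sv,sy,uv,uy,vy
∂2: piv[beu,buy,ems,evy,msu,msy,suy] rk=7
b_1=(19−6)−7=6

b_1=6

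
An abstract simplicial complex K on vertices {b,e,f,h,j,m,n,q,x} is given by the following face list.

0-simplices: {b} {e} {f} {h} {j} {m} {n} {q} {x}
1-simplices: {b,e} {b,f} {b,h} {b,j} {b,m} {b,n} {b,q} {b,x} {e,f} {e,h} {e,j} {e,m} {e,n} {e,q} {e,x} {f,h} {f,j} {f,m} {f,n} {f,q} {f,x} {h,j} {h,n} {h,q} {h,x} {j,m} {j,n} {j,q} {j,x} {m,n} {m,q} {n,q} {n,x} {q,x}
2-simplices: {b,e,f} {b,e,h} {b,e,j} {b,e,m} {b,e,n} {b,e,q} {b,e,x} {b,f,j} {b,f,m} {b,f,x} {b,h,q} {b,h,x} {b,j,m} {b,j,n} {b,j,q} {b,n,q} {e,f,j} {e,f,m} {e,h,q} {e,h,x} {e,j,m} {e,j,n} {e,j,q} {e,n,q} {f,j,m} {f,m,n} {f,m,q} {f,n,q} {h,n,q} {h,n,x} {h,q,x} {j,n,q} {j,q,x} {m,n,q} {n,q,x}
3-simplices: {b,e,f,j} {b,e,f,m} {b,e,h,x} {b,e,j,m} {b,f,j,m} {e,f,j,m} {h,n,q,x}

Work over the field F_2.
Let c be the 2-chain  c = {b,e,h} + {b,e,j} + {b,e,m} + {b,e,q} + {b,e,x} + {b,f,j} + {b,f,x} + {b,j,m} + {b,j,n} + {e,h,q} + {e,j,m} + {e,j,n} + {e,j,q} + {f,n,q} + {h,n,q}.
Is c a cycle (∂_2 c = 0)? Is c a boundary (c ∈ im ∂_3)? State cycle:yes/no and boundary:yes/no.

cycle:no boundary:no

n_0=9 n_1=34 n_2=35 n_3=7  [Z2]
∂1: piv[be,bf,bh,bj,bm,bn,bq,bx] rk=8  ker:ef,eh,ej,em,en,eq,ex,fh,fj,fm,fn,fq,fx,hj,hn,hq,hx,jm,jn,jq,jx,mn,mq,nq,nx,qx
∂2: piv[bef,beh,bej,bem,ben,beq,bex,bfj,bfm,bfx,bhq,bhx,bjm,bjn,bjq,bnq,fmn,fmq,fnq,hnq,hnx,hqx,jqx] rk=23  ker:efj,efm,ehq,ehx,ejm,ejn,ejq,enq,fjm,jnq,mnq,nqx
∂3: piv[befj,befm,behx,bejm,bfjm,hnqx] rk=6  ker:efjm
∂2c = {b,e} + {b,h} + {b,n} + {b,q} + {e,n} + {e,q} + {e,x} + {f,j} + {f,n} + {f,q} + {f,x} + {h,n} + {j,q}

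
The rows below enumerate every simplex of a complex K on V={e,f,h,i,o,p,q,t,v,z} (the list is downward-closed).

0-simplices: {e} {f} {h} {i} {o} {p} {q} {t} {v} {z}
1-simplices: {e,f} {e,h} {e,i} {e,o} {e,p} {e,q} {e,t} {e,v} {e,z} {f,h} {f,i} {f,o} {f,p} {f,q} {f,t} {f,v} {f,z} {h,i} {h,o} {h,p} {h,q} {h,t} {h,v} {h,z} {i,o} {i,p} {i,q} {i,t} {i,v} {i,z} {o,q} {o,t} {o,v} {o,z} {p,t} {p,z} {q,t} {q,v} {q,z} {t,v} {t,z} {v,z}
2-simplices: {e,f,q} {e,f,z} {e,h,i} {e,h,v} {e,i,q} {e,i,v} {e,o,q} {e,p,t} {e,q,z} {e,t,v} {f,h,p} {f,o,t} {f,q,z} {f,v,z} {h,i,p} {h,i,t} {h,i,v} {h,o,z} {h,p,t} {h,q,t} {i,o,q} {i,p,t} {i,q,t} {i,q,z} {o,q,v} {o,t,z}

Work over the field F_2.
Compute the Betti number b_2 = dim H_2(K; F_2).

b_2=3

n_0=10 n_1=42 n_2=26  [Z2]
∂1: piv[ef,eh,ei,eo,ep,eq,et,ev,ez] rk=9  ker:fh,fi,fo,fp,fq,ft,fv,fz,hi,ho,hp,hq,ht,hv,hz,io,ip,iq,it,iv,iz,oq,ot,ov,oz,pt,pz,qt,qv,qz,tv,tz,vz
∂2: piv[efq,efz,ehi,ehv,eiq,eiv,eoq,ept,eqz,etv,fhp,fot,fvz,hip,hit,hoz,hpt,hqt,ioq,iqt,iqz,oqv,otz] rk=23  ker:fqz,hiv,ipt
b_2=(26−23)−0=3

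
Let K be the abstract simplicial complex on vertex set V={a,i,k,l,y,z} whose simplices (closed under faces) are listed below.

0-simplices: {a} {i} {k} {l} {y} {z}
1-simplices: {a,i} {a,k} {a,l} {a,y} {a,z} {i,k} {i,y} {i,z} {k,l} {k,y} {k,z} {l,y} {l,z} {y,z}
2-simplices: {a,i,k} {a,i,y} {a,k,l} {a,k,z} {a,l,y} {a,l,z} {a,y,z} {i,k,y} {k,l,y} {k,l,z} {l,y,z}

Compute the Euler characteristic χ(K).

n_0=6 n_1=14 n_2=11
χ=+6−14+11=3

χ(K)=3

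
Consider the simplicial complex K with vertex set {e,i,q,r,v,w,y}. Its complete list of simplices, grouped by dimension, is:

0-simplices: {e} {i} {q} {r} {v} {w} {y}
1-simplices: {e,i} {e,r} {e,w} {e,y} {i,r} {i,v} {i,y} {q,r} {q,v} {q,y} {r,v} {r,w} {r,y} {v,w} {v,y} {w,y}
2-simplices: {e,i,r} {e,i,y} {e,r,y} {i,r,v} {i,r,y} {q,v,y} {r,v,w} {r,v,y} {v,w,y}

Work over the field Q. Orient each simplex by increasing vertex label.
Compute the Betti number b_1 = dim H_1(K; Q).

n_0=7 n_1=16 n_2=9  [Q]
∂1: piv[ei,er,ew,ey,iv,qr] rk=6  ker:ir,iy,qv,qy,rv,rw,ry,vw,vy,wy
∂2: piv[eir,eiy,ery,irv,qvy,rvw,rvy,vwy] rk=8  ker:iry
b_1=(16−6)−8=2

b_1=2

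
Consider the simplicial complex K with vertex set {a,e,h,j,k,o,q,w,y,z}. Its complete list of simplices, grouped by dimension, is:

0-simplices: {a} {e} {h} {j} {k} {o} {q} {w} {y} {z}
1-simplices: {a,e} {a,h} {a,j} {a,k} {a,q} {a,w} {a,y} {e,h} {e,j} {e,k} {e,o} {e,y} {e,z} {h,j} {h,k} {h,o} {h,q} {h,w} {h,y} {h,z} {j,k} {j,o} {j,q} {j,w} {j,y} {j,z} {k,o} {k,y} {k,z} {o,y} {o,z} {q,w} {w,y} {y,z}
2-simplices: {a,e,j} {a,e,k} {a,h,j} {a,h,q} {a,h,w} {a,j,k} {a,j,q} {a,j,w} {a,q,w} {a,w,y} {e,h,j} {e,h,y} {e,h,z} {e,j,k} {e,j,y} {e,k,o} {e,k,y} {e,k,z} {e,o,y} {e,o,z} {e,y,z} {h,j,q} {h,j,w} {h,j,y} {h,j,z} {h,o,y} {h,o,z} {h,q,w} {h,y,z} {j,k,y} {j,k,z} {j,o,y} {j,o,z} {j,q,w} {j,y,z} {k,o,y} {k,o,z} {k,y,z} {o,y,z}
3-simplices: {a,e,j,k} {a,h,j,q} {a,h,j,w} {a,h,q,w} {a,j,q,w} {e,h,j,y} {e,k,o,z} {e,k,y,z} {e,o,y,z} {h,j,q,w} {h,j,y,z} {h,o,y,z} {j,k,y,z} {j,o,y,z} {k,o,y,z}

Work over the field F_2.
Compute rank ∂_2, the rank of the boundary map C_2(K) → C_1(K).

n_0=10 n_1=34 n_2=39 n_3=15  [Z2]
∂1: piv[ae,ah,aj,ak,aq,aw,ay,eo,ez] rk=9  ker:eh,ej,ek,ey,hj,hk,ho,hq,hw,hy,hz,jk,jo,jq,jw,jy,jz,ko,ky,kz,oy,oz,qw,wy,yz
∂2: piv[aej,aek,ahj,ahq,ahw,ajk,ajq,ajw,aqw,awy,ehj,ehy,ehz,ejy,eko,eky,ekz,eoy,eoz,eyz,hjz,hoy,joy] rk=23  ker:ejk,hjq,hjw,hjy,hoz,hqw,hyz,jky,jkz,joz,jqw,jyz,koy,koz,kyz,oyz
∂3: piv[aejk,ahjq,ahjw,ahqw,ajqw,ehjy,ekoz,ekyz,eoyz,hjyz,hoyz,jkyz,joyz,koyz] rk=14  ker:hjqw
rk∂_2=23

rank∂_2=23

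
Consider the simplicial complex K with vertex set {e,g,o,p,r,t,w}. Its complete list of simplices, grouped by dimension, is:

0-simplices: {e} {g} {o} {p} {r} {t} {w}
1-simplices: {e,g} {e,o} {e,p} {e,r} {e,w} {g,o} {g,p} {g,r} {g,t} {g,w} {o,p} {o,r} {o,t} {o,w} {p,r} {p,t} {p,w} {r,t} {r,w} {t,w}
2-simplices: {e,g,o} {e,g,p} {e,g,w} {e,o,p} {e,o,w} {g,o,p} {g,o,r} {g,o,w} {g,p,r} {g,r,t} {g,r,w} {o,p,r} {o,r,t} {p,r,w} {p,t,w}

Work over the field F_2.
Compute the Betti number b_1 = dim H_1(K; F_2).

n_0=7 n_1=20 n_2=15  [Z2]
∂1: piv[eg,eo,ep,er,ew,gt] rk=6  ker:go,gp,gr,gw,op,or,ot,ow,pr,pt,pw,rt,rw,tw
∂2: piv[ego,egp,egw,eop,eow,gor,gpr,grt,grw,ort,prw,ptw] rk=12  ker:gop,gow,opr
b_1=(20−6)−12=2

b_1=2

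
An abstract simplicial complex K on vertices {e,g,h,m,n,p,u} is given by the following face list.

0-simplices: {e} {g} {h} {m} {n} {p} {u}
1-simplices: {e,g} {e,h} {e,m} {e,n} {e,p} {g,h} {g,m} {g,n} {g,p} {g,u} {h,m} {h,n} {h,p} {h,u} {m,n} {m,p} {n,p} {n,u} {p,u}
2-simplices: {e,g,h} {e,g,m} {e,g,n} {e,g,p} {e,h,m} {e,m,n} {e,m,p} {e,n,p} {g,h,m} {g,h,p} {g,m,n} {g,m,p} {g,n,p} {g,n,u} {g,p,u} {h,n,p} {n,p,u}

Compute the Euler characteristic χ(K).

χ(K)=5

n_0=7 n_1=19 n_2=17
χ=+7−19+17=5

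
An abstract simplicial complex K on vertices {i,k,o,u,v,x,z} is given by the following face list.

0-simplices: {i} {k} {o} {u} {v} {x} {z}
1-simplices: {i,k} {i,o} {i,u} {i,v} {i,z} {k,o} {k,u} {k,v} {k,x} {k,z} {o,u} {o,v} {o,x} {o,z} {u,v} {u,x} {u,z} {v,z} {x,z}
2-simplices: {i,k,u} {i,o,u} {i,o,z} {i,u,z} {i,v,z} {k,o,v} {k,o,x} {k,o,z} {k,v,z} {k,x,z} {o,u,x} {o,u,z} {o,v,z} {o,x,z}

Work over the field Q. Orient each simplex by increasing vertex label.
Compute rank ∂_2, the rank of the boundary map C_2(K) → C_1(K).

n_0=7 n_1=19 n_2=14  [Q]
∂1: piv[ik,io,iu,iv,iz,kx] rk=6  ker:ko,ku,kv,kz,ou,ov,ox,oz,uv,ux,uz,vz,xz
∂2: piv[iku,iou,ioz,iuz,ivz,kov,kox,koz,kvz,kxz,oux] rk=11  ker:ouz,ovz,oxz
rk∂_2=11

rank∂_2=11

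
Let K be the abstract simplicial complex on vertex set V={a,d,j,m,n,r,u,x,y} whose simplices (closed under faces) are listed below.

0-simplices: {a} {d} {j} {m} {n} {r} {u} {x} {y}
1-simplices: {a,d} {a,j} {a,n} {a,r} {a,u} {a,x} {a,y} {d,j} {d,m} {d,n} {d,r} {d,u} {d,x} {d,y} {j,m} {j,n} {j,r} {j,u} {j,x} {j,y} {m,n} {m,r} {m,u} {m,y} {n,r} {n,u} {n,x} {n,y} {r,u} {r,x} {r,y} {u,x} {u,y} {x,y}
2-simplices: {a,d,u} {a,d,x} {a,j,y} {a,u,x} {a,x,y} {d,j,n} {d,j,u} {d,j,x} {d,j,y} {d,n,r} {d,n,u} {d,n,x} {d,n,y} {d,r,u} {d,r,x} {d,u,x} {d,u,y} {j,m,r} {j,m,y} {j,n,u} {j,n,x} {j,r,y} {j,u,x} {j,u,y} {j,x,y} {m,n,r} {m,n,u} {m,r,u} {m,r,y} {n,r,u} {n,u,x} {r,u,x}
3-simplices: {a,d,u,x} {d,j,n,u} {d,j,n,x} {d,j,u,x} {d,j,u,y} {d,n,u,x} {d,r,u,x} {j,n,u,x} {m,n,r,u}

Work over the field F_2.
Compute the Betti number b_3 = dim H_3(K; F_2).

n_0=9 n_1=34 n_2=32 n_3=9  [Z2]
∂1: piv[ad,aj,an,ar,au,ax,ay,dm] rk=8  ker:dj,dn,dr,du,dx,dy,jm,jn,jr,ju,jx,jy,mn,mr,mu,my,nr,nu,nx,ny,ru,rx,ry,ux,uy,xy
∂2: piv[adu,adx,ajy,aux,axy,djn,dju,djx,djy,dnr,dnu,dnx,dny,dru,drx,duy,jmr,jmy,jry,jxy,mnr,mnu] rk=22  ker:dux,jnu,jnx,jux,juy,mru,mry,nru,nux,rux
∂3: piv[adux,djnu,djnx,djux,djuy,dnux,drux,mnru] rk=8  ker:jnux
b_3=(9−8)−0=1

b_3=1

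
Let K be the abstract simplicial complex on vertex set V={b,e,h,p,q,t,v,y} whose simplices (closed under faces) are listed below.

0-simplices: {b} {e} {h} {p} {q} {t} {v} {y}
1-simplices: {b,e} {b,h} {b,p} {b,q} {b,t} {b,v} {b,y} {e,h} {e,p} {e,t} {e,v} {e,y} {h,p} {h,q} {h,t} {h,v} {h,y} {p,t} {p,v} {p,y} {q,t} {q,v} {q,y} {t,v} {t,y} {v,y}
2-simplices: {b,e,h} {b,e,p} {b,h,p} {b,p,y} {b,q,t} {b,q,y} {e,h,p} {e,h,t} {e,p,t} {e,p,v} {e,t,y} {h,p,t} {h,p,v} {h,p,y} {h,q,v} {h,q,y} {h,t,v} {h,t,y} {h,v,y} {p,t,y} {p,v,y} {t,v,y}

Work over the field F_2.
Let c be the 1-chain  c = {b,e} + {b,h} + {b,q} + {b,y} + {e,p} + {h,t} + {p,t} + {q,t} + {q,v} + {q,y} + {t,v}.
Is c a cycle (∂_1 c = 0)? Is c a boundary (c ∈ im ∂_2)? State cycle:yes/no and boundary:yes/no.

cycle:yes boundary:no

n_0=8 n_1=26 n_2=22  [Z2]
∂1: piv[be,bh,bp,bq,bt,bv,by] rk=7  ker:eh,ep,et,ev,ey,hp,hq,ht,hv,hy,pt,pv,py,qt,qv,qy,tv,ty,vy
∂2: piv[beh,bep,bhp,bpy,bqt,bqy,eht,ept,epv,ety,hpv,hpy,hqv,hqy,htv,hty,hvy] rk=17  ker:ehp,hpt,pty,pvy,tvy
∂1c = 0
c vs im∂2: residual ≠ 0 ⇒ not boundary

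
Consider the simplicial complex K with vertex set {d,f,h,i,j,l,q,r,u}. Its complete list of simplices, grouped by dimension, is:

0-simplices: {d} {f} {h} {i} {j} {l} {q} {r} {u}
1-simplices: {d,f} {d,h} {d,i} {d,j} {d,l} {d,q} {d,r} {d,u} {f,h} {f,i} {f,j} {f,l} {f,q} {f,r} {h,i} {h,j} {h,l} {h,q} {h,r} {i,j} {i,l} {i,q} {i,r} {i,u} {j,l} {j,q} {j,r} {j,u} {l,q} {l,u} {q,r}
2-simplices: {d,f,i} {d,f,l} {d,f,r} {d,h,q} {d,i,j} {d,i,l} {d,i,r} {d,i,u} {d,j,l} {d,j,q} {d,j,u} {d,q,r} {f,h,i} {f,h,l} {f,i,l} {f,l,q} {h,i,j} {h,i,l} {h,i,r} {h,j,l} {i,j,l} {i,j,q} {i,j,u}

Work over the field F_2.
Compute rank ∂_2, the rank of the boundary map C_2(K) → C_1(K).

rank∂_2=18

n_0=9 n_1=31 n_2=23  [Z2]
∂1: piv[df,dh,di,dj,dl,dq,dr,du] rk=8  ker:fh,fi,fj,fl,fq,fr,hi,hj,hl,hq,hr,ij,il,iq,ir,iu,jl,jq,jr,ju,lq,lu,qr
∂2: piv[dfi,dfl,dfr,dhq,dij,dil,dir,diu,djl,djq,dju,dqr,fhi,fhl,flq,hij,hir,ijq] rk=18  ker:fil,hil,hjl,ijl,iju
rk∂_2=18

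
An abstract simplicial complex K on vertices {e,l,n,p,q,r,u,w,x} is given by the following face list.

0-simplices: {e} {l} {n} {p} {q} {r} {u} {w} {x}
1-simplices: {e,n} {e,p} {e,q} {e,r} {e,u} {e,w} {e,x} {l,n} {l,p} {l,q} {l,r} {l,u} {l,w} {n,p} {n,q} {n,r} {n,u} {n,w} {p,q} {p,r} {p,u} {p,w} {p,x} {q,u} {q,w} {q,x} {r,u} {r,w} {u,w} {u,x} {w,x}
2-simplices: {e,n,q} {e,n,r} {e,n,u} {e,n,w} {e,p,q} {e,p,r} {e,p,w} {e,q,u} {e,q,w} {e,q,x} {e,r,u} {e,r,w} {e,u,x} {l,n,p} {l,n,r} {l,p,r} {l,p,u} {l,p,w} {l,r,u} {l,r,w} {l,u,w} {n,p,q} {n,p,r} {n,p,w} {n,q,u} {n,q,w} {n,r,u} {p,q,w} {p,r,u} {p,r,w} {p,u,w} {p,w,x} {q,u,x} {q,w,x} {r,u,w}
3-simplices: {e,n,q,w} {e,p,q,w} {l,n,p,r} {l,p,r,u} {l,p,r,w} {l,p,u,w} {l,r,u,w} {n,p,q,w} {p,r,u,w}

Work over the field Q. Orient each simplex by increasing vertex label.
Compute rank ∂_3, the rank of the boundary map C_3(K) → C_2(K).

rank∂_3=8

n_0=9 n_1=31 n_2=35 n_3=9  [Q]
∂1: piv[en,ep,eq,er,eu,ew,ex,ln] rk=8  ker:lp,lq,lr,lu,lw,np,nq,nr,nu,nw,pq,pr,pu,pw,px,qu,qw,qx,ru,rw,uw,ux,wx
∂2: piv[enq,enr,enu,enw,epq,epr,epw,equ,eqw,eqx,eru,erw,eux,lnp,lnr,lpr,lpu,lpw,lru,luw,pwx,qwx] rk=22  ker:lrw,npq,npr,npw,nqu,nqw,nru,pqw,pru,prw,puw,qux,ruw
∂3: piv[enqw,epqw,lnpr,lpru,lprw,lpuw,lruw,npqw] rk=8  ker:pruw
rk∂_3=8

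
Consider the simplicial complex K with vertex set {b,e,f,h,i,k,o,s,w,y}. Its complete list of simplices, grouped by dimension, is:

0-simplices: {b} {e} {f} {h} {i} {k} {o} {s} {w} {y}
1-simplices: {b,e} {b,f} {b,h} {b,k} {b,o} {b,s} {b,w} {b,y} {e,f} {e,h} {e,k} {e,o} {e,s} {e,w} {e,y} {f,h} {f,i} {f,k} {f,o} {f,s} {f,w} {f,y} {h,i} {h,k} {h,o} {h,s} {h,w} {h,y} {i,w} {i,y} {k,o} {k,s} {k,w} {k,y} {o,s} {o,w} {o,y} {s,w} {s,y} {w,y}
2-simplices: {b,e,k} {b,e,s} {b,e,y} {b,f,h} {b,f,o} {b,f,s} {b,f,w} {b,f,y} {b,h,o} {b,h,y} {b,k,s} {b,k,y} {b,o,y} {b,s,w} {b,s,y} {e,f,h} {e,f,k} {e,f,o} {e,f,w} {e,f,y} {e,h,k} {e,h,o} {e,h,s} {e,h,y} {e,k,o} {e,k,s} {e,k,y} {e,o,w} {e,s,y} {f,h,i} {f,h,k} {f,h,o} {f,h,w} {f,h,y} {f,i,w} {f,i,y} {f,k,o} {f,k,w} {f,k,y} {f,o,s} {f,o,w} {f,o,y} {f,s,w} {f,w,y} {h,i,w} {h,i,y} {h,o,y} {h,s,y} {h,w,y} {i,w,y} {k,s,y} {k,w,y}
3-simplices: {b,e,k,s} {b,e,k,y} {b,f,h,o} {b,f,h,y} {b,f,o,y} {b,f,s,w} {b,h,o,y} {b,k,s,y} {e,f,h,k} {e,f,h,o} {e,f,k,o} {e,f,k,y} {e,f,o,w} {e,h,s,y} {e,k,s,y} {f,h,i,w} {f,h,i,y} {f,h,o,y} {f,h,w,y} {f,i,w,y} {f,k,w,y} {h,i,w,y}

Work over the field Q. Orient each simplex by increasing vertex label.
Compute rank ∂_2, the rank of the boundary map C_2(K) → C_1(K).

n_0=10 n_1=40 n_2=52 n_3=22  [Q]
∂1: piv[be,bf,bh,bk,bo,bs,bw,by,fi] rk=9  ker:ef,eh,ek,eo,es,ew,ey,fh,fk,fo,fs,fw,fy,hi,hk,ho,hs,hw,hy,iw,iy,ko,ks,kw,ky,os,ow,oy,sw,sy,wy
∂2: piv[bek,bes,bey,bfh,bfo,bfs,bfw,bfy,bho,bhy,bks,bky,boy,bsw,bsy,efh,efk,efo,efw,efy,ehk,ehs,eko,eow,fhi,fhw,fiw,fiy,fkw,fos,fwy] rk=31  ker:eho,ehy,eks,eky,esy,fhk,fho,fhy,fko,fky,fow,foy,fsw,hiw,hiy,hoy,hsy,hwy,iwy,ksy,kwy
∂3: piv[beks,beky,bfho,bfhy,bfoy,bfsw,bhoy,bksy,efhk,efho,efko,efky,efow,ehsy,eksy,fhiw,fhiy,fhwy,fiwy,fkwy] rk=20  ker:fhoy,hiwy
rk∂_2=31

rank∂_2=31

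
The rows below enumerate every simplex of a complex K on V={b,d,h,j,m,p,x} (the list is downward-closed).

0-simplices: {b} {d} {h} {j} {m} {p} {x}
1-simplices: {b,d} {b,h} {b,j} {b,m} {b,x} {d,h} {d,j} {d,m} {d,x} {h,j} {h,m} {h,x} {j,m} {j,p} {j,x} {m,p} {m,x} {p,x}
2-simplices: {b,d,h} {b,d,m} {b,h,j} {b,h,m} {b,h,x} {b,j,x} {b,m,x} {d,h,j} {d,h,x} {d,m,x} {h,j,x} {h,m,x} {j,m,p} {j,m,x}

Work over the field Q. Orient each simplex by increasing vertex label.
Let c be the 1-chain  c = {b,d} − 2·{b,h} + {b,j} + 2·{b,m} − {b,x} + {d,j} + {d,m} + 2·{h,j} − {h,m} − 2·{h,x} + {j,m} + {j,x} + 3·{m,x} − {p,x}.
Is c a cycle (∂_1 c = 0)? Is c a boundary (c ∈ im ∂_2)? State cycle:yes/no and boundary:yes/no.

n_0=7 n_1=18 n_2=14  [Q]
∂1: piv[bd,bh,bj,bm,bx,jp] rk=6  ker:dh,dj,dm,dx,hj,hm,hx,jm,jx,mp,mx,px
∂2: piv[bdh,bdm,bhj,bhm,bhx,bjx,bmx,dhj,dhx,jmp,jmx] rk=11  ker:dmx,hjx,hmx
∂1c = −{b} − {d} − {h} + 2·{j} + {p}

cycle:no boundary:no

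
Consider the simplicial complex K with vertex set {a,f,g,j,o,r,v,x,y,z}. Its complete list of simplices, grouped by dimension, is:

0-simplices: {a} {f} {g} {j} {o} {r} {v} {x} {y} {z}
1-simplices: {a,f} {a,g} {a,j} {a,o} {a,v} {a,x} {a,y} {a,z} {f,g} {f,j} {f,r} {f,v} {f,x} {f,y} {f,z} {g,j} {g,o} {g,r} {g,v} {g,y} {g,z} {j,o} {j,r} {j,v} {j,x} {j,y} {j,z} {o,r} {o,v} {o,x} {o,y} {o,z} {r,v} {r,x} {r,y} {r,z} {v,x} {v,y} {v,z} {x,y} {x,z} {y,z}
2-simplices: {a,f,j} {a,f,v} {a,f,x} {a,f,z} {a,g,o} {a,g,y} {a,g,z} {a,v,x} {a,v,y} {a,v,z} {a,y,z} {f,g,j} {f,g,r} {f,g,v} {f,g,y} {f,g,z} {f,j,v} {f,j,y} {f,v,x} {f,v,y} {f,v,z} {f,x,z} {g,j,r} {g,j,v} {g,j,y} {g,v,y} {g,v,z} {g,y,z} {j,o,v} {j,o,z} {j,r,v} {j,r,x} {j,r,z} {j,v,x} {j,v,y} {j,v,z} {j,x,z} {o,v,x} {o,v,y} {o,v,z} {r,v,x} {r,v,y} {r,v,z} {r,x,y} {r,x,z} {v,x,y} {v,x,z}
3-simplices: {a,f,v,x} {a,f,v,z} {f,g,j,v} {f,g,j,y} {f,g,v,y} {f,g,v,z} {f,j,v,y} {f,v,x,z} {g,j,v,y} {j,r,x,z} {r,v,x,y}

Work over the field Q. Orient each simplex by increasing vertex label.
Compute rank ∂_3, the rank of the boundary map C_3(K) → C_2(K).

rank∂_3=10

n_0=10 n_1=42 n_2=47 n_3=11  [Q]
∂1: piv[af,ag,aj,ao,av,ax,ay,az,fr] rk=9  ker:fg,fj,fv,fx,fy,fz,gj,go,gr,gv,gy,gz,jo,jr,jv,jx,jy,jz,or,ov,ox,oy,oz,rv,rx,ry,rz,vx,vy,vz,xy,xz,yz
∂2: piv[afj,afv,afx,afz,ago,agy,agz,avx,avy,avz,ayz,fgj,fgr,fgv,fgy,fgz,fjv,fjy,fxz,gjr,jov,joz,jrv,jrx,jrz,jvx,jvz,ovx,ovy,rvy,rxy] rk=31  ker:fvx,fvy,fvz,gjv,gjy,gvy,gvz,gyz,jvy,jxz,ovz,rvx,rvz,rxz,vxy,vxz
∂3: piv[afvx,afvz,fgjv,fgjy,fgvy,fgvz,fjvy,fvxz,jrxz,rvxy] rk=10  ker:gjvy
rk∂_3=10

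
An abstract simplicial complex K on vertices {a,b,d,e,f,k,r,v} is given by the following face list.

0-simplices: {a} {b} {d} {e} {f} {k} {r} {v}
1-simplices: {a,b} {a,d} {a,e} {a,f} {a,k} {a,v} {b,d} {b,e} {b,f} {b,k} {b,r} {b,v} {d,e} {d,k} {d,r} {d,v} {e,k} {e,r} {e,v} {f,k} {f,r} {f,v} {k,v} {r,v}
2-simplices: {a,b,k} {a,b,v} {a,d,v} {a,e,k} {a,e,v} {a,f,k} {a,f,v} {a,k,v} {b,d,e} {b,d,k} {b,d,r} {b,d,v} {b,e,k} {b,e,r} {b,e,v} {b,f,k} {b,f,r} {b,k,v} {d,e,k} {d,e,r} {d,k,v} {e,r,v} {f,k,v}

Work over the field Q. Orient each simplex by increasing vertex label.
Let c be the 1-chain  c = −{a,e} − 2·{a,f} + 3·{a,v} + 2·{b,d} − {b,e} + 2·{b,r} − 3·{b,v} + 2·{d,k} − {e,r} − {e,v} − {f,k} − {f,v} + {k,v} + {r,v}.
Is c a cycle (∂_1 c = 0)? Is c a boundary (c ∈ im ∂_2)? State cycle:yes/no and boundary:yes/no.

cycle:yes boundary:yes

n_0=8 n_1=24 n_2=23  [Q]
∂1: piv[ab,ad,ae,af,ak,av,br] rk=7  ker:bd,be,bf,bk,bv,de,dk,dr,dv,ek,er,ev,fk,fr,fv,kv,rv
∂2: piv[abk,abv,adv,aek,aev,afk,afv,akv,bde,bdk,bdr,bdv,bek,ber,bfk,bfr,erv] rk=17  ker:bev,bkv,dek,der,dkv,fkv
∂1c = 0
c vs im∂2: reduces to 0 ⇒ boundary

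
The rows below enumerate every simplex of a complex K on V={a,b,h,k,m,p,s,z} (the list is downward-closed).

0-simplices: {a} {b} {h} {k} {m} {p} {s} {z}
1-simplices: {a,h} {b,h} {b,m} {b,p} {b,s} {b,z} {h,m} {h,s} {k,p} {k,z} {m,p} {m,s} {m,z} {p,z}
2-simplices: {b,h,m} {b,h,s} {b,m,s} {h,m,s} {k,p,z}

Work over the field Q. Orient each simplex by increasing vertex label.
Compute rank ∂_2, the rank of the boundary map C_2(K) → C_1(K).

n_0=8 n_1=14 n_2=5  [Q]
∂1: piv[ah,bh,bm,bp,bs,bz,kp] rk=7  ker:hm,hs,kz,mp,ms,mz,pz
∂2: piv[bhm,bhs,bms,kpz] rk=4  ker:hms
rk∂_2=4

rank∂_2=4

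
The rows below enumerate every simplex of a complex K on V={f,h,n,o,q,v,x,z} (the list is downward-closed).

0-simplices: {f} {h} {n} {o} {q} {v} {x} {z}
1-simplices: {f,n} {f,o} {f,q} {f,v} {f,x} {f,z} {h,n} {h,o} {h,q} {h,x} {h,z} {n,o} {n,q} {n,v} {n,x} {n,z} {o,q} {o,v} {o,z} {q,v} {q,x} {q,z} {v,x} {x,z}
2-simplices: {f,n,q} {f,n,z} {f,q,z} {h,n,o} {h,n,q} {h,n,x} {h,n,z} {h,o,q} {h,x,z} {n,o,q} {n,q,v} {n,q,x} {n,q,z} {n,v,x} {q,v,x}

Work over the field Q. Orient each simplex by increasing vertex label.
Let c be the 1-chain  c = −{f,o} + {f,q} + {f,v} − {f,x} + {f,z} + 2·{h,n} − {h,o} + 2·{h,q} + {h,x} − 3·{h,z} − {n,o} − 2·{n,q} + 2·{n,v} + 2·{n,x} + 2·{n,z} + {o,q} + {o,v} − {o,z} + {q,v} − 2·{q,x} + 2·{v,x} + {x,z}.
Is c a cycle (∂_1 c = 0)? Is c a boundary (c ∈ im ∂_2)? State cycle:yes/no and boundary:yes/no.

cycle:no boundary:no

n_0=8 n_1=24 n_2=15  [Q]
∂1: piv[fn,fo,fq,fv,fx,fz,hn] rk=7  ker:ho,hq,hx,hz,no,nq,nv,nx,nz,oq,ov,oz,qv,qx,qz,vx,xz
∂2: piv[fnq,fnz,fqz,hno,hnq,hnx,hnz,hoq,hxz,nqv,nqx,nvx] rk=12  ker:noq,nqz,qvx
∂1c = −{f} − {h} − {n} − 4·{o} + 3·{q} + 3·{v} + {x}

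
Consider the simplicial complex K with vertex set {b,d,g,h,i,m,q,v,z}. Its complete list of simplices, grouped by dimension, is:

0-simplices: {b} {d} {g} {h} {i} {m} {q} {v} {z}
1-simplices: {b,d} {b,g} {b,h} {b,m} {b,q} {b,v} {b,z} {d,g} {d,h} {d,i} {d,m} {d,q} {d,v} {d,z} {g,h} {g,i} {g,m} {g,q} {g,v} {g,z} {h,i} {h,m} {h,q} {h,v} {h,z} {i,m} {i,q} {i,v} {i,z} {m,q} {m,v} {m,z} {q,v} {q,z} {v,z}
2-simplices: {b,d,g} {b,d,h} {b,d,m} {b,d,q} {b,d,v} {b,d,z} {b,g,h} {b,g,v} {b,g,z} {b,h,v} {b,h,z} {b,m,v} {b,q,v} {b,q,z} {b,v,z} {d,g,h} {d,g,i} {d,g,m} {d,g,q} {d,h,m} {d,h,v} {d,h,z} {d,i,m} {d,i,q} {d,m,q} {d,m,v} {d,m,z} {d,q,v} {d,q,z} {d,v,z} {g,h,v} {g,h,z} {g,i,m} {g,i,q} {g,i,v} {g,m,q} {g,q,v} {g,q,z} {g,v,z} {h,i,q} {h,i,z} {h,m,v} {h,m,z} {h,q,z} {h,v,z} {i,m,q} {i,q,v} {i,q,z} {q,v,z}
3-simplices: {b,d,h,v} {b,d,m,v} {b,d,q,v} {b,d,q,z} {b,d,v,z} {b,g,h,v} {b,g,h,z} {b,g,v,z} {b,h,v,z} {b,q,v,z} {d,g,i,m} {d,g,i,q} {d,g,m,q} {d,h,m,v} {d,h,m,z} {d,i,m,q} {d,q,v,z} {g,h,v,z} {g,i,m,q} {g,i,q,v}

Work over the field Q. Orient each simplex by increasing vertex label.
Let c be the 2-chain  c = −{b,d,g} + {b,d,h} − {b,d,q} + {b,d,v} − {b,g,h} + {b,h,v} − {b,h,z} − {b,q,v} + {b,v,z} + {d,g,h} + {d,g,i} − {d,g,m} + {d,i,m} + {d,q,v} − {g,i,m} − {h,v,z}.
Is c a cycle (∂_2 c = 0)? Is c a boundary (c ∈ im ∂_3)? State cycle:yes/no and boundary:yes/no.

cycle:yes boundary:no

n_0=9 n_1=35 n_2=49 n_3=20  [Q]
∂1: piv[bd,bg,bh,bm,bq,bv,bz,di] rk=8  ker:dg,dh,dm,dq,dv,dz,gh,gi,gm,gq,gv,gz,hi,hm,hq,hv,hz,im,iq,iv,iz,mq,mv,mz,qv,qz,vz
∂2: piv[bdg,bdh,bdm,bdq,bdv,bdz,bgh,bgv,bgz,bhv,bhz,bmv,bqv,bqz,bvz,dgi,dgm,dgq,dhm,dim,diq,dmq,dmz,giv,hiq,hiz,hqz] rk=27  ker:dgh,dhv,dhz,dmv,dqv,dqz,dvz,ghv,ghz,gim,giq,gmq,gqv,gqz,gvz,hmv,hmz,hvz,imq,iqv,iqz,qvz
∂3: piv[bdhv,bdmv,bdqv,bdqz,bdvz,bghv,bghz,bgvz,bhvz,bqvz,dgim,dgiq,dgmq,dhmv,dhmz,dimq,giqv] rk=17  ker:dqvz,ghvz,gimq
∂2c = 0
c vs im∂3: residual ≠ 0 ⇒ not boundary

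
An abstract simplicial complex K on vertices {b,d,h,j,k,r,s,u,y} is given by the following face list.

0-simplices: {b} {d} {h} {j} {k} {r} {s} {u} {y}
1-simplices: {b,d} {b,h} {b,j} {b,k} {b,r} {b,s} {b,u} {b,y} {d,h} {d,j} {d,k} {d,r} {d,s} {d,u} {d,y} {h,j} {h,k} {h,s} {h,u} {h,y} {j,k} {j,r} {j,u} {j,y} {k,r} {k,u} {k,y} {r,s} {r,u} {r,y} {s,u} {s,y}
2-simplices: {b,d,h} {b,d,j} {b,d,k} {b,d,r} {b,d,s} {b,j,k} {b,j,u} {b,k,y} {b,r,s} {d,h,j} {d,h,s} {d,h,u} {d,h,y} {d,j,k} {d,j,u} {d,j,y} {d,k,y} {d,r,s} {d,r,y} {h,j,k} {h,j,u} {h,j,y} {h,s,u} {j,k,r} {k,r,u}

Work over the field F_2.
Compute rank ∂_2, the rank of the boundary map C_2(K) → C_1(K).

rank∂_2=21

n_0=9 n_1=32 n_2=25  [Z2]
∂1: piv[bd,bh,bj,bk,br,bs,bu,by] rk=8  ker:dh,dj,dk,dr,ds,du,dy,hj,hk,hs,hu,hy,jk,jr,ju,jy,kr,ku,ky,rs,ru,ry,su,sy
∂2: piv[bdh,bdj,bdk,bdr,bds,bjk,bju,bky,brs,dhj,dhs,dhu,dhy,dju,djy,dky,dry,hjk,hsu,jkr,kru] rk=21  ker:djk,drs,hju,hjy
rk∂_2=21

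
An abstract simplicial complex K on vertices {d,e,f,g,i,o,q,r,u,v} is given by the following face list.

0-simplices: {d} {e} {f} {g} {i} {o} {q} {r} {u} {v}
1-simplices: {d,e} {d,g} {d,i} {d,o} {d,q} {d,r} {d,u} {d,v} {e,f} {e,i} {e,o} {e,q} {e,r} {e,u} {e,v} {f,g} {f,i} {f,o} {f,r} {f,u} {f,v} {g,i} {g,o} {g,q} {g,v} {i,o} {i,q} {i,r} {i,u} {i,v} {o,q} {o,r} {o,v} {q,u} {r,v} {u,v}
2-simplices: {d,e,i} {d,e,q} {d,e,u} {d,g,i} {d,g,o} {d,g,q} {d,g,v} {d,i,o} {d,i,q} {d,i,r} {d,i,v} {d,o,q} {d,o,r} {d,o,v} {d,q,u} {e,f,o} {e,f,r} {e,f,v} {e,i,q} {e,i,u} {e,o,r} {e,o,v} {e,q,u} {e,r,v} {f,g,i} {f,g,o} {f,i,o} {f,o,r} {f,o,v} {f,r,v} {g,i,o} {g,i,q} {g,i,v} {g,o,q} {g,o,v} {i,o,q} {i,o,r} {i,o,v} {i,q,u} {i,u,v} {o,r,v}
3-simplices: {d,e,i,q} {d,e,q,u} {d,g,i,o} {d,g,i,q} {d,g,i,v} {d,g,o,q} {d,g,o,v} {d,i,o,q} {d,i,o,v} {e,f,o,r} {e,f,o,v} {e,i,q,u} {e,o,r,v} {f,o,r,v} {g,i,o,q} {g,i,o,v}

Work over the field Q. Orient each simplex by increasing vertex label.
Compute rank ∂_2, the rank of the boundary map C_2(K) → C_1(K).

n_0=10 n_1=36 n_2=41 n_3=16  [Q]
∂1: piv[de,dg,di,do,dq,dr,du,dv,ef] rk=9  ker:ei,eo,eq,er,eu,ev,fg,fi,fo,fr,fu,fv,gi,go,gq,gv,io,iq,ir,iu,iv,oq,or,ov,qu,rv,uv
∂2: piv[dei,deq,deu,dgi,dgo,dgq,dgv,dio,diq,dir,div,doq,dor,dov,dqu,efo,efr,efv,eiu,eor,eov,erv,fgi,fgo,iuv] rk=25  ker:eiq,equ,fio,for,fov,frv,gio,giq,giv,goq,gov,ioq,ior,iov,iqu,orv
∂3: piv[deiq,dequ,dgio,dgiq,dgiv,dgoq,dgov,dioq,diov,efor,efov,eiqu,eorv,forv] rk=14  ker:gioq,giov
rk∂_2=25

rank∂_2=25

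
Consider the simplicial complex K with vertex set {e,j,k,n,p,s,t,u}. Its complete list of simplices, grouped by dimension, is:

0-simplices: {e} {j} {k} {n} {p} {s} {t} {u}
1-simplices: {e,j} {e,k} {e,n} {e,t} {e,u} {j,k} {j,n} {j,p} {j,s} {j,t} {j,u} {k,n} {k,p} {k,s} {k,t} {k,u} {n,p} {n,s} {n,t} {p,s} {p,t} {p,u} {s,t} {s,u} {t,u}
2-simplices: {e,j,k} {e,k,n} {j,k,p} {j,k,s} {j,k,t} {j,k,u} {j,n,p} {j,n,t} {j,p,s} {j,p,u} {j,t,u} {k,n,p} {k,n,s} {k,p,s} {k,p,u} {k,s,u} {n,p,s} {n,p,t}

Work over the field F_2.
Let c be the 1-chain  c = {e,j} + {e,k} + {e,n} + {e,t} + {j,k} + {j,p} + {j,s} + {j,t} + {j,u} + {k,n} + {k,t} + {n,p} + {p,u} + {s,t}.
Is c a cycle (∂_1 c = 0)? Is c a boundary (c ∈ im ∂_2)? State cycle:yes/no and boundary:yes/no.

n_0=8 n_1=25 n_2=18  [Z2]
∂1: piv[ej,ek,en,et,eu,jp,js] rk=7  ker:jk,jn,jt,ju,kn,kp,ks,kt,ku,np,ns,nt,ps,pt,pu,st,su,tu
∂2: piv[ejk,ekn,jkp,jks,jkt,jku,jnp,jnt,jps,jpu,jtu,knp,kns,ksu,npt] rk=15  ker:kps,kpu,nps
∂1c = {n} + {p}

cycle:no boundary:no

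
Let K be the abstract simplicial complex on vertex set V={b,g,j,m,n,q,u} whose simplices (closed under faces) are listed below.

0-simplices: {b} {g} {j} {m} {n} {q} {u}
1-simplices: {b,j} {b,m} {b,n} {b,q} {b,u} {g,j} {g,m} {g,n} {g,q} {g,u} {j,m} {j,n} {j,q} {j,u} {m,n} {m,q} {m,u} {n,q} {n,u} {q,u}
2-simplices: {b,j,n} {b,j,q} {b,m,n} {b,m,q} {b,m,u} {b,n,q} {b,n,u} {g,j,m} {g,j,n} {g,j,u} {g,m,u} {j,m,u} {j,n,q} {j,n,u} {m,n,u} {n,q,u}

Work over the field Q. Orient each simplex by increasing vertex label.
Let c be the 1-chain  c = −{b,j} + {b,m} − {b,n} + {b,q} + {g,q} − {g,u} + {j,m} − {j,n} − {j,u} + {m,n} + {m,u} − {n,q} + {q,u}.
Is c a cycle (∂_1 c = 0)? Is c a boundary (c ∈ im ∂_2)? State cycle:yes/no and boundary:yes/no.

n_0=7 n_1=20 n_2=16  [Q]
∂1: piv[bj,bm,bn,bq,bu,gj] rk=6  ker:gm,gn,gq,gu,jm,jn,jq,ju,mn,mq,mu,nq,nu,qu
∂2: piv[bjn,bjq,bmn,bmq,bmu,bnq,bnu,gjm,gjn,gju,gmu,jnu,nqu] rk=13  ker:jmu,jnq,mnu
∂1c = 0
c vs im∂2: residual ≠ 0 ⇒ not boundary

cycle:yes boundary:no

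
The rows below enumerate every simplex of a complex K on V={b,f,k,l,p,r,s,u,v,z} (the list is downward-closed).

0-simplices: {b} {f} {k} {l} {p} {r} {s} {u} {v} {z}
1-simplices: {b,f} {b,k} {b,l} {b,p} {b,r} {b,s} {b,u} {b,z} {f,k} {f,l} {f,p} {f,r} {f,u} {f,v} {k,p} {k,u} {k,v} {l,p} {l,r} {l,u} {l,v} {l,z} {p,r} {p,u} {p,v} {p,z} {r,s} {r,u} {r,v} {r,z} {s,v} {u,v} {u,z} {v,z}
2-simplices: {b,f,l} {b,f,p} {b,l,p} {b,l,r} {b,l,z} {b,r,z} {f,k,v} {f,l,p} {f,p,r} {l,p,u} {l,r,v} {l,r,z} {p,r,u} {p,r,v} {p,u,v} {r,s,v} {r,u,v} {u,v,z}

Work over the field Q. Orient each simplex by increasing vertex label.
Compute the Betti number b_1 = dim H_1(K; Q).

b_1=10

n_0=10 n_1=34 n_2=18  [Q]
∂1: piv[bf,bk,bl,bp,br,bs,bu,bz,fv] rk=9  ker:fk,fl,fp,fr,fu,kp,ku,kv,lp,lr,lu,lv,lz,pr,pu,pv,pz,rs,ru,rv,rz,sv,uv,uz,vz
∂2: piv[bfl,bfp,blp,blr,blz,brz,fkv,fpr,lpu,lrv,pru,prv,puv,rsv,uvz] rk=15  ker:flp,lrz,ruv
b_1=(34−9)−15=10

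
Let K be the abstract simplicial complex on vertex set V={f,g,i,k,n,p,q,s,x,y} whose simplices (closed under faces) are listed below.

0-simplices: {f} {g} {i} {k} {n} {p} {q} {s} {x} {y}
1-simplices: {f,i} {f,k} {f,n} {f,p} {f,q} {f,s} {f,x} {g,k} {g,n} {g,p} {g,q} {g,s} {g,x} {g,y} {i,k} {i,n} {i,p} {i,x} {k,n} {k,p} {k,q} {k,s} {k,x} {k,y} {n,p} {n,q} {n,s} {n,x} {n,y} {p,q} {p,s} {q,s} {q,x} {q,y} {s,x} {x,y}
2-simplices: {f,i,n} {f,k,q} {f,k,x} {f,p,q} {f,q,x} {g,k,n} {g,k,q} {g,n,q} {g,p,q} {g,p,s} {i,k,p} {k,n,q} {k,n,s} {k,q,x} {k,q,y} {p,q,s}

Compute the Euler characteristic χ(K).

n_0=10 n_1=36 n_2=16
χ=+10−36+16=-10

χ(K)=-10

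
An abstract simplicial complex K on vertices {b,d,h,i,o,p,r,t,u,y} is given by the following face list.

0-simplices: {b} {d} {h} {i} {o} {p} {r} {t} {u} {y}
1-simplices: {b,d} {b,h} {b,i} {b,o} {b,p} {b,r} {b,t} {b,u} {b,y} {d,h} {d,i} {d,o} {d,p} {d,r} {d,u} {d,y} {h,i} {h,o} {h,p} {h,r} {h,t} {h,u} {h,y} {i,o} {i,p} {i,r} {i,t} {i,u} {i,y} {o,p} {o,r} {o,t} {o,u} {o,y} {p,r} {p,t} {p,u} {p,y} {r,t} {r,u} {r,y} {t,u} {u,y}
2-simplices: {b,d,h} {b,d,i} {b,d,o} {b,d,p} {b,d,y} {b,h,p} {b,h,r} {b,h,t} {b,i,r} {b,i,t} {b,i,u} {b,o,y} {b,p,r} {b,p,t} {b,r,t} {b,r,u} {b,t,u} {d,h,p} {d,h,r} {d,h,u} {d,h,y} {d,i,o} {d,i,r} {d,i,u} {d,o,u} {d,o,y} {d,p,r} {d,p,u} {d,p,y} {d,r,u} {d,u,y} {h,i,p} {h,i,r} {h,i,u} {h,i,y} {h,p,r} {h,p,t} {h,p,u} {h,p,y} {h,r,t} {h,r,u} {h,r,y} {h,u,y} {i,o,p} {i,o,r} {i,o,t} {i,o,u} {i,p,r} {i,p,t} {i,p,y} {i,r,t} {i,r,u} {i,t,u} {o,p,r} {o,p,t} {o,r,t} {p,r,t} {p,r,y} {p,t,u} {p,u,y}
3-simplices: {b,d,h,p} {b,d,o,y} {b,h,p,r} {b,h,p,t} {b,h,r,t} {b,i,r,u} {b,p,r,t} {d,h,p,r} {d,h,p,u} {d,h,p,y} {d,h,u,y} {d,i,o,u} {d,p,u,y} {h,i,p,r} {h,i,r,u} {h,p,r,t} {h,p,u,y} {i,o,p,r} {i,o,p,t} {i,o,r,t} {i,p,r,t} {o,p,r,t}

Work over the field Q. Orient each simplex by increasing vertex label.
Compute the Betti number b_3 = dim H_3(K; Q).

b_3=3

n_0=10 n_1=43 n_2=60 n_3=22  [Q]
∂1: piv[bd,bh,bi,bo,bp,br,bt,bu,by] rk=9  ker:dh,di,do,dp,dr,du,dy,hi,ho,hp,hr,ht,hu,hy,io,ip,ir,it,iu,iy,op,or,ot,ou,oy,pr,pt,pu,py,rt,ru,ry,tu,uy
∂2: piv[bdh,bdi,bdo,bdp,bdy,bhp,bhr,bht,bir,bit,biu,boy,bpr,bpt,brt,bru,btu,dhr,dhu,dhy,dio,diu,dou,dpu,dpy,duy,hip,hir,hiy,hry,iop,ior,iot] rk=33  ker:dhp,dir,doy,dpr,dru,hiu,hpr,hpt,hpu,hpy,hrt,hru,huy,iou,ipr,ipt,ipy,irt,iru,itu,opr,opt,ort,prt,pry,ptu,puy
∂3: piv[bdhp,bdoy,bhpr,bhpt,bhrt,biru,bprt,dhpr,dhpu,dhpy,dhuy,diou,dpuy,hipr,hiru,iopr,iopt,iort,iprt] rk=19  ker:hprt,hpuy,oprt
b_3=(22−19)−0=3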